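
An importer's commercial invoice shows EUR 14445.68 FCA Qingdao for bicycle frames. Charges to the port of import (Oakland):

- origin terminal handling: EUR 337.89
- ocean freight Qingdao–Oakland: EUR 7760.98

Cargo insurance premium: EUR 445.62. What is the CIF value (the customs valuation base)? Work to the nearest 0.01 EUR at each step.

CIF value: EUR 22990.17

CIF = FCA price + pre-shipment costs + freight + insurance
CIF = 14445.68 + 337.89 + 7760.98 + 445.62 = 22990.17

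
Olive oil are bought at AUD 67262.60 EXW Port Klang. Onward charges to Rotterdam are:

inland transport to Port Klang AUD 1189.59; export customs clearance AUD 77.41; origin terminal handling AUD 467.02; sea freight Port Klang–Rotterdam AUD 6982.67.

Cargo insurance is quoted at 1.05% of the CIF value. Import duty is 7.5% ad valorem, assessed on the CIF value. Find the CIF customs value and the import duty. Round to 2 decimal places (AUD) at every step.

Let C be the CIF value. C = EXW price + pre-shipment costs + freight + 1.05% × C
C − 1.05% × C = 67262.60 + 1189.59 + 77.41 + 467.02 + 6982.67
0.9895 × C = 75979.29
C = 75979.29 / 0.9895 = 76785.54
Insurance premium = 1.05% × 76785.54 = 806.25
Import duty = 76785.54 × 7.5% = 5758.92

CIF value: AUD 76785.54; import duty: AUD 5758.92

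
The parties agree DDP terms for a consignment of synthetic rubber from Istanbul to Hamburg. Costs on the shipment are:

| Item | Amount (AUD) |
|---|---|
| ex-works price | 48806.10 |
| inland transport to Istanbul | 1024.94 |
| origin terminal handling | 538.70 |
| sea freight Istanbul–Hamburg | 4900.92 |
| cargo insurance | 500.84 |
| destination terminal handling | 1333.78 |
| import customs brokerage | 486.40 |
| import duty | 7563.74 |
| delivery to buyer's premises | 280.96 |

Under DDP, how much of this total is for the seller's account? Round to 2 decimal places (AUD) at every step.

Seller's account: AUD 65436.38

DDP: the seller bears all costs including import duty.
Seller's account: goods 48806.10 + inland to port 1024.94 + origin terminal 538.70 + freight 4900.92 + insurance 500.84 + destination terminal 1333.78 + brokerage 486.40 + duty 7563.74 + delivery 280.96 = 65436.38
Buyer's account: 0.00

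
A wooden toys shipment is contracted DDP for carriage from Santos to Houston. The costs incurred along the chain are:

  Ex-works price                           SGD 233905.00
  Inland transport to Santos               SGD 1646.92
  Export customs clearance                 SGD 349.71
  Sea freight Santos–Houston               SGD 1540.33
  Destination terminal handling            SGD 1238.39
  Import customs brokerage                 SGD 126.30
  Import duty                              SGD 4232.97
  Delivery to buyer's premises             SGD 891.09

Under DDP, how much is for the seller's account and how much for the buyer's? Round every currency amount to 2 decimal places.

DDP: the seller bears all costs including import duty.
Seller's account: goods 233905.00 + inland to port 1646.92 + export clearance 349.71 + freight 1540.33 + destination terminal 1238.39 + brokerage 126.30 + duty 4232.97 + delivery 891.09 = 243930.71
Buyer's account: 0.00

Seller: SGD 243930.71; buyer: SGD 0.00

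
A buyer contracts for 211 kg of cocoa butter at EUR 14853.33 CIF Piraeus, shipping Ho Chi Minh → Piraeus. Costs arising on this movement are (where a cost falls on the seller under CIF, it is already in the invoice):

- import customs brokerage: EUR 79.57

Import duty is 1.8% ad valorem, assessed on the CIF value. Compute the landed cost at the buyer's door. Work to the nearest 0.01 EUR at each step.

Total landed cost: EUR 15200.26

CIF: the seller pays costs through ocean freight and marine insurance to the destination port.
The CIF price already equals the CIF value: 14853.33
Import duty = 14853.33 × 1.8% = 267.36
Buyer bears: brokerage 79.57 + duty 267.36 = 346.93
Landed cost = invoice 14853.33 + 346.93 = 15200.26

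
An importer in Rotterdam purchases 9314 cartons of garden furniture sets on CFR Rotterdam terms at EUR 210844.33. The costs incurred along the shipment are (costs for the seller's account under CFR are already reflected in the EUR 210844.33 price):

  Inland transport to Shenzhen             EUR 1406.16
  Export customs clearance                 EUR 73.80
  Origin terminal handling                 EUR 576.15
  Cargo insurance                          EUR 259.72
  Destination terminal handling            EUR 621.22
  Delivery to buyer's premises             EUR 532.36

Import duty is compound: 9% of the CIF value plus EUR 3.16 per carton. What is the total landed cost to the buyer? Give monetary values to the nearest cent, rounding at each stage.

Total landed cost: EUR 260689.23

CFR: the seller pays costs through ocean freight to the destination port, but not insurance.
Already in the invoice (seller's account under CFR): inland to port, export clearance, origin terminal — exclude.
CIF value = CFR price + insurance = 210844.33 + 259.72 = 211104.05
Ad valorem component: 211104.05 × 9% = 18999.36
Specific component: 9314 × 3.16 = 29432.24
Import duty = 18999.36 + 29432.24 = 48431.60
Buyer bears: insurance 259.72 + destination terminal 621.22 + delivery 532.36 + duty 48431.60 = 49844.90
Landed cost = invoice 210844.33 + 49844.90 = 260689.23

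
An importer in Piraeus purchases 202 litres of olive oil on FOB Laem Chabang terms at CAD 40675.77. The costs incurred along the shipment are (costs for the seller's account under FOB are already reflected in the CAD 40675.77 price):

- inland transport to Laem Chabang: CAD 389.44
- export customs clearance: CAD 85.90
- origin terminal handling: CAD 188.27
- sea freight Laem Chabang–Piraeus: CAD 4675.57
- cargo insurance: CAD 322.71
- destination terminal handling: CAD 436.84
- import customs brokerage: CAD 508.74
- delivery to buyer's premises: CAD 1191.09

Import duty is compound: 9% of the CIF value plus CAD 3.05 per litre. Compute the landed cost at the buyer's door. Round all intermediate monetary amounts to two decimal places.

Total landed cost: CAD 52537.48

FOB: the seller bears costs until goods are on board at the origin port; the buyer bears freight, insurance and all costs thereafter.
Already in the invoice (seller's account under FOB): inland to port, export clearance, origin terminal — exclude.
CIF value = FOB price + freight + insurance = 40675.77 + 4675.57 + 322.71 = 45674.05
Ad valorem component: 45674.05 × 9% = 4110.66
Specific component: 202 × 3.05 = 616.10
Import duty = 4110.66 + 616.10 = 4726.76
Buyer bears: freight 4675.57 + insurance 322.71 + destination terminal 436.84 + brokerage 508.74 + delivery 1191.09 + duty 4726.76 = 11861.71
Landed cost = invoice 40675.77 + 11861.71 = 52537.48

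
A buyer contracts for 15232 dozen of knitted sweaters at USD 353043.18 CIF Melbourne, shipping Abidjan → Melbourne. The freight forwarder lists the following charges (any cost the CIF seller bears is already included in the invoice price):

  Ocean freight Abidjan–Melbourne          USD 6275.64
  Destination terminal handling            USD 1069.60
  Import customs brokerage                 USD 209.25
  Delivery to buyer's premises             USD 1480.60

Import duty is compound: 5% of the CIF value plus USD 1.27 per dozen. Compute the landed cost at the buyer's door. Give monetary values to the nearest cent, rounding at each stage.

Total landed cost: USD 392799.43

CIF: the seller pays costs through ocean freight and marine insurance to the destination port.
Already in the invoice (seller's account under CIF): freight — exclude.
The CIF price already equals the CIF value: 353043.18
Ad valorem component: 353043.18 × 5% = 17652.16
Specific component: 15232 × 1.27 = 19344.64
Import duty = 17652.16 + 19344.64 = 36996.80
Buyer bears: destination terminal 1069.60 + brokerage 209.25 + delivery 1480.60 + duty 36996.80 = 39756.25
Landed cost = invoice 353043.18 + 39756.25 = 392799.43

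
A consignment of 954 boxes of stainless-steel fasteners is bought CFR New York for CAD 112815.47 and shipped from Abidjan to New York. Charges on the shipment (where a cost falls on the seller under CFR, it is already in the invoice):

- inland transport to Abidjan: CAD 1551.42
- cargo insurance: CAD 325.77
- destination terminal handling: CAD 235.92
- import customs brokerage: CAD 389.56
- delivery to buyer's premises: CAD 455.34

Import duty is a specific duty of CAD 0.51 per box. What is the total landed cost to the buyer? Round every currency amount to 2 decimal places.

CFR: the seller pays costs through ocean freight to the destination port, but not insurance.
Already in the invoice (seller's account under CFR): inland to port — exclude.
CIF value = CFR price + insurance = 112815.47 + 325.77 = 113141.24
Import duty = 954 × 0.51 = 486.54
Buyer bears: insurance 325.77 + destination terminal 235.92 + brokerage 389.56 + delivery 455.34 + duty 486.54 = 1893.13
Landed cost = invoice 112815.47 + 1893.13 = 114708.60

Total landed cost: CAD 114708.60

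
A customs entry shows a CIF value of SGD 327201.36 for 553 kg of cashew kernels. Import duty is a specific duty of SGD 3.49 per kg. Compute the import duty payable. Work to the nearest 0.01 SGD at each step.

Import duty = 553 × 3.49 = 1929.97

Import duty: SGD 1929.97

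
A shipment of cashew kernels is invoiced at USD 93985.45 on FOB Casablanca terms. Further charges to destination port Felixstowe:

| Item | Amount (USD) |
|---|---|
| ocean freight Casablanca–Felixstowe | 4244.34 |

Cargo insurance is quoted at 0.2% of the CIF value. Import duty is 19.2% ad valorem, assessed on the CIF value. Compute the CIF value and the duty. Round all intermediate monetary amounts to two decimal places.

Let C be the CIF value. C = FOB price + freight + 0.2% × C
C − 0.2% × C = 93985.45 + 4244.34
0.998 × C = 98229.79
C = 98229.79 / 0.998 = 98426.64
Insurance premium = 0.2% × 98426.64 = 196.85
Import duty = 98426.64 × 19.2% = 18897.91

CIF value: USD 98426.64; import duty: USD 18897.91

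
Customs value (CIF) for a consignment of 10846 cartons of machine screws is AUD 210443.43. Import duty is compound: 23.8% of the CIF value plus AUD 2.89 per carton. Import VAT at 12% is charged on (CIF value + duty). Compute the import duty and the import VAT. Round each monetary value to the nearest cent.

Import duty: AUD 81430.48; import VAT: AUD 35024.87

Ad valorem component: 210443.43 × 23.8% = 50085.54
Specific component: 10846 × 2.89 = 31344.94
Import duty = 50085.54 + 31344.94 = 81430.48
VAT base = CIF + duty = 210443.43 + 81430.48 = 291873.91
Import VAT = 291873.91 × 12% = 35024.87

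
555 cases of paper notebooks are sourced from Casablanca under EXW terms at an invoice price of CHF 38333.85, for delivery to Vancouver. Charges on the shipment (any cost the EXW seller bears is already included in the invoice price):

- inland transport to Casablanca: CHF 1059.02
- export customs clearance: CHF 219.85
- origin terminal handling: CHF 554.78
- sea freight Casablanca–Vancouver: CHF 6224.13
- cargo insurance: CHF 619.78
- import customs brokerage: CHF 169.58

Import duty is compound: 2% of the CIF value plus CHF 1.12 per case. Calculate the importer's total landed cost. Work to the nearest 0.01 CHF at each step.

Total landed cost: CHF 48742.82

EXW: the seller makes goods available at their premises; the buyer bears all onward costs.
CIF value = EXW price + inland to port + export clearance + origin terminal + freight + insurance = 38333.85 + 1059.02 + 219.85 + 554.78 + 6224.13 + 619.78 = 47011.41
Ad valorem component: 47011.41 × 2% = 940.23
Specific component: 555 × 1.12 = 621.60
Import duty = 940.23 + 621.60 = 1561.83
Buyer bears: inland to port 1059.02 + export clearance 219.85 + origin terminal 554.78 + freight 6224.13 + insurance 619.78 + brokerage 169.58 + duty 1561.83 = 10408.97
Landed cost = invoice 38333.85 + 10408.97 = 48742.82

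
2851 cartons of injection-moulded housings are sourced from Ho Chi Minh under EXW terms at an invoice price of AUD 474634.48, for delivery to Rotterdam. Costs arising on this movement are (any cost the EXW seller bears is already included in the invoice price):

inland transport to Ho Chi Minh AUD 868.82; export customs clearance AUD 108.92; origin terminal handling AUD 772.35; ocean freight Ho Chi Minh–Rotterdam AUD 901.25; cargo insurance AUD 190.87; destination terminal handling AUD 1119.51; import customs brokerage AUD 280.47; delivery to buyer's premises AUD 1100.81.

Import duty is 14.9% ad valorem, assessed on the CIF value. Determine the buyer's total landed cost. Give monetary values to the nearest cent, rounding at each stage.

EXW: the seller makes goods available at their premises; the buyer bears all onward costs.
CIF value = EXW price + inland to port + export clearance + origin terminal + freight + insurance = 474634.48 + 868.82 + 108.92 + 772.35 + 901.25 + 190.87 = 477476.69
Import duty = 477476.69 × 14.9% = 71144.03
Buyer bears: inland to port 868.82 + export clearance 108.92 + origin terminal 772.35 + freight 901.25 + insurance 190.87 + destination terminal 1119.51 + brokerage 280.47 + delivery 1100.81 + duty 71144.03 = 76487.03
Landed cost = invoice 474634.48 + 76487.03 = 551121.51

Total landed cost: AUD 551121.51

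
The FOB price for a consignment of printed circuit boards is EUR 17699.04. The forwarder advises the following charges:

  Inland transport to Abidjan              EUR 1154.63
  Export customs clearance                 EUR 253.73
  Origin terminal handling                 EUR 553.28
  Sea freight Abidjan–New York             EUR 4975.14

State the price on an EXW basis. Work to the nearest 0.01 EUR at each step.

EXW price: EUR 15737.40

Not relevant to the conversion: freight — on the buyer under both terms; not part of either seller's price.
From FOB to EXW, the seller no longer bears: inland to port, export clearance, origin terminal.
EXW price = 17699.04 − 1154.63 − 253.73 − 553.28 = 15737.40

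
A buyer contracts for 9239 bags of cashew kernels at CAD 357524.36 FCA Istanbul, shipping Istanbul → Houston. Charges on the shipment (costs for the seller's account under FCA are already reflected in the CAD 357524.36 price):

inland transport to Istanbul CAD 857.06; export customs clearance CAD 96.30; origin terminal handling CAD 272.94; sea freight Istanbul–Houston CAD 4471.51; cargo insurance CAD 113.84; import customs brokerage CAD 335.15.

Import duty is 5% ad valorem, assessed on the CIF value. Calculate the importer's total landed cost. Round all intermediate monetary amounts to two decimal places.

FCA: the seller delivers export-cleared goods to the carrier; the buyer bears costs from that point.
Already in the invoice (seller's account under FCA): inland to port, export clearance — exclude.
CIF value = FCA price + origin terminal + freight + insurance = 357524.36 + 272.94 + 4471.51 + 113.84 = 362382.65
Import duty = 362382.65 × 5% = 18119.13
Buyer bears: origin terminal 272.94 + freight 4471.51 + insurance 113.84 + brokerage 335.15 + duty 18119.13 = 23312.57
Landed cost = invoice 357524.36 + 23312.57 = 380836.93

Total landed cost: CAD 380836.93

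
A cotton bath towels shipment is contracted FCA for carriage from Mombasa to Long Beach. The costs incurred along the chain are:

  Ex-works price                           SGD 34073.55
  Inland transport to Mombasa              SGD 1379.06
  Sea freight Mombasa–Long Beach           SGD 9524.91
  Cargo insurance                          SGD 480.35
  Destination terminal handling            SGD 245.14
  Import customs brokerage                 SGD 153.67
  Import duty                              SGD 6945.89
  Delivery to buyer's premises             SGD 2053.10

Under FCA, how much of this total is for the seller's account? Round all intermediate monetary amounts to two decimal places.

FCA: the seller delivers export-cleared goods to the carrier; the buyer bears costs from that point.
Seller's account: goods 34073.55 + inland to port 1379.06 = 35452.61
Buyer's account: freight 9524.91 + insurance 480.35 + destination terminal 245.14 + brokerage 153.67 + duty 6945.89 + delivery 2053.10 = 19403.06

Seller's account: SGD 35452.61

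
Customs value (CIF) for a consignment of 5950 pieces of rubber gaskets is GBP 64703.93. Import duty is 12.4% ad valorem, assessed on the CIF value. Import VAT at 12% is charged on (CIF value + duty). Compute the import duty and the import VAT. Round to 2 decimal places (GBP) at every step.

Import duty: GBP 8023.29; import VAT: GBP 8727.27

Import duty = 64703.93 × 12.4% = 8023.29
VAT base = CIF + duty = 64703.93 + 8023.29 = 72727.22
Import VAT = 72727.22 × 12% = 8727.27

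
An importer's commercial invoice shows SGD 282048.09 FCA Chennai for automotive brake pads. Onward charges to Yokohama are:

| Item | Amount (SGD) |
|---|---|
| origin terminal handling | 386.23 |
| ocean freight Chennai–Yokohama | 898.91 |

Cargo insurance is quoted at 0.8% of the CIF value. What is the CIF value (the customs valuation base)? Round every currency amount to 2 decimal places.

Let C be the CIF value. C = FCA price + pre-shipment costs + freight + 0.8% × C
C − 0.8% × C = 282048.09 + 386.23 + 898.91
0.992 × C = 283333.23
C = 283333.23 / 0.992 = 285618.18
Insurance premium = 0.8% × 285618.18 = 2284.95

CIF value: SGD 285618.18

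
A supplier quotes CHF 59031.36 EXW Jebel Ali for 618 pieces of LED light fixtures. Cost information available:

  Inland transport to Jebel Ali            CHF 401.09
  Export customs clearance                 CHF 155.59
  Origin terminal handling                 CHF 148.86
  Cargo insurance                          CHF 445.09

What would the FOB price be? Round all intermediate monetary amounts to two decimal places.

FOB price: CHF 59736.90

Not relevant to the conversion: insurance — on the buyer under both terms; not part of either seller's price.
From EXW to FOB, the seller additionally bears: inland to port, export clearance, origin terminal.
FOB price = 59031.36 + 401.09 + 155.59 + 148.86 = 59736.90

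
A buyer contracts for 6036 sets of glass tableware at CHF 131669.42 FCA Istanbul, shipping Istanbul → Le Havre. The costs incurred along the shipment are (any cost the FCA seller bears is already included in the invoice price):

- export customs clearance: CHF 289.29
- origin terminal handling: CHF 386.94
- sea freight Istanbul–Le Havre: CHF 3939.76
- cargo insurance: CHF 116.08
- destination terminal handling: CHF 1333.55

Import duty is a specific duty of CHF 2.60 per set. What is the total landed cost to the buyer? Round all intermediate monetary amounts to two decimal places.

FCA: the seller delivers export-cleared goods to the carrier; the buyer bears costs from that point.
Already in the invoice (seller's account under FCA): export clearance — exclude.
CIF value = FCA price + origin terminal + freight + insurance = 131669.42 + 386.94 + 3939.76 + 116.08 = 136112.20
Import duty = 6036 × 2.60 = 15693.60
Buyer bears: origin terminal 386.94 + freight 3939.76 + insurance 116.08 + destination terminal 1333.55 + duty 15693.60 = 21469.93
Landed cost = invoice 131669.42 + 21469.93 = 153139.35

Total landed cost: CHF 153139.35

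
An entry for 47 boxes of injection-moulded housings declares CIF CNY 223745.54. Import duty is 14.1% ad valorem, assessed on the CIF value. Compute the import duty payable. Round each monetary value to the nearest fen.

Import duty = 223745.54 × 14.1% = 31548.12

Import duty: CNY 31548.12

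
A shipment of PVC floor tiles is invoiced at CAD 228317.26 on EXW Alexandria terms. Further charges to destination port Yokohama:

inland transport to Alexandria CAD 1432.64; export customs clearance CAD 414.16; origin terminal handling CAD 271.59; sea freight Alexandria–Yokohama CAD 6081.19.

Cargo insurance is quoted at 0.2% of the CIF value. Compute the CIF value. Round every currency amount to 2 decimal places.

CIF value: CAD 236990.82

Let C be the CIF value. C = EXW price + pre-shipment costs + freight + 0.2% × C
C − 0.2% × C = 228317.26 + 1432.64 + 414.16 + 271.59 + 6081.19
0.998 × C = 236516.84
C = 236516.84 / 0.998 = 236990.82
Insurance premium = 0.2% × 236990.82 = 473.98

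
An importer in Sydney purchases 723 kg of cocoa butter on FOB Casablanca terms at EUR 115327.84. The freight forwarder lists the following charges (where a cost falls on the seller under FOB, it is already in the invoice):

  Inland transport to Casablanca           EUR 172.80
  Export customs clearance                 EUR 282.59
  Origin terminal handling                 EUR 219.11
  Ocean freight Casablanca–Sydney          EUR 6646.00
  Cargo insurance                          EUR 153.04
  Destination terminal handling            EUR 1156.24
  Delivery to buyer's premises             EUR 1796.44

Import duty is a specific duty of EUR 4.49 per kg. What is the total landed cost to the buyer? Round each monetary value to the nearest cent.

FOB: the seller bears costs until goods are on board at the origin port; the buyer bears freight, insurance and all costs thereafter.
Already in the invoice (seller's account under FOB): inland to port, export clearance, origin terminal — exclude.
CIF value = FOB price + freight + insurance = 115327.84 + 6646.00 + 153.04 = 122126.88
Import duty = 723 × 4.49 = 3246.27
Buyer bears: freight 6646.00 + insurance 153.04 + destination terminal 1156.24 + delivery 1796.44 + duty 3246.27 = 12997.99
Landed cost = invoice 115327.84 + 12997.99 = 128325.83

Total landed cost: EUR 128325.83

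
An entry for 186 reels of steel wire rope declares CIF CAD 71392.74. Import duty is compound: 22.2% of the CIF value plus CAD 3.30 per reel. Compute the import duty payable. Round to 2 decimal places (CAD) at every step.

Ad valorem component: 71392.74 × 22.2% = 15849.19
Specific component: 186 × 3.30 = 613.80
Import duty = 15849.19 + 613.80 = 16462.99

Import duty: CAD 16462.99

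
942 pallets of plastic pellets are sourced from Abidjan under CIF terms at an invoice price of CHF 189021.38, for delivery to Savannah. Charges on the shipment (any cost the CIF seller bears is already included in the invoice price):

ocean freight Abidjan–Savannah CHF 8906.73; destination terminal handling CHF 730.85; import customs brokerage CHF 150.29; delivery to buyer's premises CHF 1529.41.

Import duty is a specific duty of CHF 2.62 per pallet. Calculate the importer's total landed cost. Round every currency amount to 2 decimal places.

CIF: the seller pays costs through ocean freight and marine insurance to the destination port.
Already in the invoice (seller's account under CIF): freight — exclude.
The CIF price already equals the CIF value: 189021.38
Import duty = 942 × 2.62 = 2468.04
Buyer bears: destination terminal 730.85 + brokerage 150.29 + delivery 1529.41 + duty 2468.04 = 4878.59
Landed cost = invoice 189021.38 + 4878.59 = 193899.97

Total landed cost: CHF 193899.97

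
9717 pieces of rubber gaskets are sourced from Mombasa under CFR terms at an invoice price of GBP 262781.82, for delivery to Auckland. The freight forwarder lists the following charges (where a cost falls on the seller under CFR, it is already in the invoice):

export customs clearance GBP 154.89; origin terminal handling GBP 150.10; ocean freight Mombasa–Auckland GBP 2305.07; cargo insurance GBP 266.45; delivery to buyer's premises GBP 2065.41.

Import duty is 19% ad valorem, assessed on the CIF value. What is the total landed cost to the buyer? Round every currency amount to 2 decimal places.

CFR: the seller pays costs through ocean freight to the destination port, but not insurance.
Already in the invoice (seller's account under CFR): export clearance, origin terminal, freight — exclude.
CIF value = CFR price + insurance = 262781.82 + 266.45 = 263048.27
Import duty = 263048.27 × 19% = 49979.17
Buyer bears: insurance 266.45 + delivery 2065.41 + duty 49979.17 = 52311.03
Landed cost = invoice 262781.82 + 52311.03 = 315092.85

Total landed cost: GBP 315092.85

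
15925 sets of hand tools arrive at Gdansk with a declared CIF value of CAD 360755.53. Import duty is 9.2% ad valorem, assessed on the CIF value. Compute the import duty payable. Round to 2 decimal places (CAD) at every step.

Import duty = 360755.53 × 9.2% = 33189.51

Import duty: CAD 33189.51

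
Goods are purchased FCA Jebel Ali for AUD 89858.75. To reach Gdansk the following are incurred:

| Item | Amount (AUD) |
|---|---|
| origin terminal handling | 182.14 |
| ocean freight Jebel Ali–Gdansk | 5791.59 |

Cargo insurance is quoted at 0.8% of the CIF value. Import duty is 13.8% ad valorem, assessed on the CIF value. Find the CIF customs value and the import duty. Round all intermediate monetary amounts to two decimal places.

CIF value: AUD 96605.32; import duty: AUD 13331.53

Let C be the CIF value. C = FCA price + pre-shipment costs + freight + 0.8% × C
C − 0.8% × C = 89858.75 + 182.14 + 5791.59
0.992 × C = 95832.48
C = 95832.48 / 0.992 = 96605.32
Insurance premium = 0.8% × 96605.32 = 772.84
Import duty = 96605.32 × 13.8% = 13331.53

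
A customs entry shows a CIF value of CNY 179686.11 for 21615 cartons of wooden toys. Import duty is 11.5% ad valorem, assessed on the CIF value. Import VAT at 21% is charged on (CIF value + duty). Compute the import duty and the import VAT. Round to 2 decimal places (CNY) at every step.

Import duty = 179686.11 × 11.5% = 20663.90
VAT base = CIF + duty = 179686.11 + 20663.90 = 200350.01
Import VAT = 200350.01 × 21% = 42073.50

Import duty: CNY 20663.90; import VAT: CNY 42073.50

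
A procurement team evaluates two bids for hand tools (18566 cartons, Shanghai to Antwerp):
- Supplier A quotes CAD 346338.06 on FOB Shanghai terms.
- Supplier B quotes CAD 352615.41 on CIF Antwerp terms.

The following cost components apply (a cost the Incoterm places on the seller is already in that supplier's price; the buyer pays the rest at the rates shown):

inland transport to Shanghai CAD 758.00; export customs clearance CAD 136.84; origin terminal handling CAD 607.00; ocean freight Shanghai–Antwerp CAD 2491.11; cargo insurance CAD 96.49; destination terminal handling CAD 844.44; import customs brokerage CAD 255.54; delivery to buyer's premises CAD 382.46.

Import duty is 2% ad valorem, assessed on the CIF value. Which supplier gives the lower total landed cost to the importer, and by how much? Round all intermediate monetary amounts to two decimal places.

Supplier A is cheaper by CAD 3763.55

Supplier A (FOB):
CIF value = FOB price + freight + insurance = 346338.06 + 2491.11 + 96.49 = 348925.66
Import duty = 348925.66 × 2% = 6978.51
Buyer bears (A): 2491.11 + 96.49 + 844.44 + 255.54 + 382.46 = 4070.04
Landed cost (A) = invoice 346338.06 + 4070.04 + duty 6978.51 = 357386.61
Supplier B (CIF):
The CIF price already equals the CIF value: 352615.41
Import duty = 352615.41 × 2% = 7052.31
Buyer bears (B): 844.44 + 255.54 + 382.46 = 1482.44
Landed cost (B) = invoice 352615.41 + 1482.44 + duty 7052.31 = 361150.16
Difference = |357386.61 − 361150.16| = 3763.55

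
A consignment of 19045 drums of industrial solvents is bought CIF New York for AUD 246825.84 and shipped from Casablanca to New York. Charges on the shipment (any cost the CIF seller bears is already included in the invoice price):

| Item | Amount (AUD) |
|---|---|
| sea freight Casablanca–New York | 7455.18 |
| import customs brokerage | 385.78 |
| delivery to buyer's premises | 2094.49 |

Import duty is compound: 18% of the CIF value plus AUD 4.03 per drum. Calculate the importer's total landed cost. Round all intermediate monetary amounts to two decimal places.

Total landed cost: AUD 370486.11

CIF: the seller pays costs through ocean freight and marine insurance to the destination port.
Already in the invoice (seller's account under CIF): freight — exclude.
The CIF price already equals the CIF value: 246825.84
Ad valorem component: 246825.84 × 18% = 44428.65
Specific component: 19045 × 4.03 = 76751.35
Import duty = 44428.65 + 76751.35 = 121180.00
Buyer bears: brokerage 385.78 + delivery 2094.49 + duty 121180.00 = 123660.27
Landed cost = invoice 246825.84 + 123660.27 = 370486.11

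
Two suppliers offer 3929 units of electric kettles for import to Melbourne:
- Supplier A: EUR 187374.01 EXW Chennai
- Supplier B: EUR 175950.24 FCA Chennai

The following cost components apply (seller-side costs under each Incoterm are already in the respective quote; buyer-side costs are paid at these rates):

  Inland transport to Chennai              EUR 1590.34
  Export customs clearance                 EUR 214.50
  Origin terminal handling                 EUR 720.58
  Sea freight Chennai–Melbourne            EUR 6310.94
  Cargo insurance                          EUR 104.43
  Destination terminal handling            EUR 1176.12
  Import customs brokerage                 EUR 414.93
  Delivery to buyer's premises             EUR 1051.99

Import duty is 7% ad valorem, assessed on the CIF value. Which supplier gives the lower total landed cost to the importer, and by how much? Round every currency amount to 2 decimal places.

Supplier B is cheaper by EUR 14154.62

Supplier A (EXW):
CIF value = EXW price + inland to port + export clearance + origin terminal + freight + insurance = 187374.01 + 1590.34 + 214.50 + 720.58 + 6310.94 + 104.43 = 196314.80
Import duty = 196314.80 × 7% = 13742.04
Buyer bears (A): 1590.34 + 214.50 + 720.58 + 6310.94 + 104.43 + 1176.12 + 414.93 + 1051.99 = 11583.83
Landed cost (A) = invoice 187374.01 + 11583.83 + duty 13742.04 = 212699.88
Supplier B (FCA):
CIF value = FCA price + origin terminal + freight + insurance = 175950.24 + 720.58 + 6310.94 + 104.43 = 183086.19
Import duty = 183086.19 × 7% = 12816.03
Buyer bears (B): 720.58 + 6310.94 + 104.43 + 1176.12 + 414.93 + 1051.99 = 9778.99
Landed cost (B) = invoice 175950.24 + 9778.99 + duty 12816.03 = 198545.26
Difference = |212699.88 − 198545.26| = 14154.62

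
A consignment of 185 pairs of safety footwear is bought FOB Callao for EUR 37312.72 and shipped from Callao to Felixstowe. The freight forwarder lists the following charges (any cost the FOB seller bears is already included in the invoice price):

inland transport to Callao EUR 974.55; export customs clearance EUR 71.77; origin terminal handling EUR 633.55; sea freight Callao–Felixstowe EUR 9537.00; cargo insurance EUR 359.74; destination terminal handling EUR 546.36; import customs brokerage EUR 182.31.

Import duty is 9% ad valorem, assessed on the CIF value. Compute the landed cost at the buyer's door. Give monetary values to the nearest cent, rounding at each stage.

Total landed cost: EUR 52186.98

FOB: the seller bears costs until goods are on board at the origin port; the buyer bears freight, insurance and all costs thereafter.
Already in the invoice (seller's account under FOB): inland to port, export clearance, origin terminal — exclude.
CIF value = FOB price + freight + insurance = 37312.72 + 9537.00 + 359.74 = 47209.46
Import duty = 47209.46 × 9% = 4248.85
Buyer bears: freight 9537.00 + insurance 359.74 + destination terminal 546.36 + brokerage 182.31 + duty 4248.85 = 14874.26
Landed cost = invoice 37312.72 + 14874.26 = 52186.98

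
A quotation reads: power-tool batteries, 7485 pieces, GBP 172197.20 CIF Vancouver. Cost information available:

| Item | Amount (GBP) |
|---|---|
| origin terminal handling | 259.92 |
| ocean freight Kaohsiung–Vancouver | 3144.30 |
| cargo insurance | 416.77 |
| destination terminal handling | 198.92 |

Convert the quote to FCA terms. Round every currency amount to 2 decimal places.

Not relevant to the conversion: destination terminal — on the buyer under both terms; not part of either seller's price.
From CIF to FCA, the seller no longer bears: origin terminal, freight, insurance.
FCA price = 172197.20 − 259.92 − 3144.30 − 416.77 = 168376.21

FCA price: GBP 168376.21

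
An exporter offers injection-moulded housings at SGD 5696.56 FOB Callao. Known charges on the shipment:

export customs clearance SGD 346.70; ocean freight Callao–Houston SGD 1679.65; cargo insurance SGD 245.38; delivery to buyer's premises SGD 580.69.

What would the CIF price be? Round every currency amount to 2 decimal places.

Not relevant to the conversion: export clearance — on the seller under both FOB and CIF; already in the FOB price and stays in the CIF price. delivery — on the buyer under both terms; not part of either seller's price.
From FOB to CIF, the seller additionally bears: freight, insurance.
CIF price = 5696.56 + 1679.65 + 245.38 = 7621.59

CIF price: SGD 7621.59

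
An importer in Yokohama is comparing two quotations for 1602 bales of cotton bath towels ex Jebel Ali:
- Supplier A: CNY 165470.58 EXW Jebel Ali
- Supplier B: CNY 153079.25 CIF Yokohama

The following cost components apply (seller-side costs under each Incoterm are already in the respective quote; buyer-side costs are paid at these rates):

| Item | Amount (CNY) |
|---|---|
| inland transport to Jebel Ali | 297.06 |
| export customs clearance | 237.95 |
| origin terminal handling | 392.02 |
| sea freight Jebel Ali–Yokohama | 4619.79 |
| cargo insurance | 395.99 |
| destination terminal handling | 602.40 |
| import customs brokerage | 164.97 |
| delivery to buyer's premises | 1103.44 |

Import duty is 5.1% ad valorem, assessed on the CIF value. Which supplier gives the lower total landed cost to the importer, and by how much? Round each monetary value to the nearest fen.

Supplier B is cheaper by CNY 19269.18

Supplier A (EXW):
CIF value = EXW price + inland to port + export clearance + origin terminal + freight + insurance = 165470.58 + 297.06 + 237.95 + 392.02 + 4619.79 + 395.99 = 171413.39
Import duty = 171413.39 × 5.1% = 8742.08
Buyer bears (A): 297.06 + 237.95 + 392.02 + 4619.79 + 395.99 + 602.40 + 164.97 + 1103.44 = 7813.62
Landed cost (A) = invoice 165470.58 + 7813.62 + duty 8742.08 = 182026.28
Supplier B (CIF):
The CIF price already equals the CIF value: 153079.25
Import duty = 153079.25 × 5.1% = 7807.04
Buyer bears (B): 602.40 + 164.97 + 1103.44 = 1870.81
Landed cost (B) = invoice 153079.25 + 1870.81 + duty 7807.04 = 162757.10
Difference = |182026.28 − 162757.10| = 19269.18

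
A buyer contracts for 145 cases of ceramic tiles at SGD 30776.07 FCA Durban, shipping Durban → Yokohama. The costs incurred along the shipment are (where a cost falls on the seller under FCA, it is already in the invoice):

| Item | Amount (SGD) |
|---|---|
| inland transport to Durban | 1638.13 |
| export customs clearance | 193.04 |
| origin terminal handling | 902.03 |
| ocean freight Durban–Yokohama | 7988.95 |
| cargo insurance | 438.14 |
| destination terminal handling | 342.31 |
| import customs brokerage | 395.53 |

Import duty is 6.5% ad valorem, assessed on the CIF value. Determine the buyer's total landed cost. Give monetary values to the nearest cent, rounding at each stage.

Total landed cost: SGD 43449.87

FCA: the seller delivers export-cleared goods to the carrier; the buyer bears costs from that point.
Already in the invoice (seller's account under FCA): inland to port, export clearance — exclude.
CIF value = FCA price + origin terminal + freight + insurance = 30776.07 + 902.03 + 7988.95 + 438.14 = 40105.19
Import duty = 40105.19 × 6.5% = 2606.84
Buyer bears: origin terminal 902.03 + freight 7988.95 + insurance 438.14 + destination terminal 342.31 + brokerage 395.53 + duty 2606.84 = 12673.80
Landed cost = invoice 30776.07 + 12673.80 = 43449.87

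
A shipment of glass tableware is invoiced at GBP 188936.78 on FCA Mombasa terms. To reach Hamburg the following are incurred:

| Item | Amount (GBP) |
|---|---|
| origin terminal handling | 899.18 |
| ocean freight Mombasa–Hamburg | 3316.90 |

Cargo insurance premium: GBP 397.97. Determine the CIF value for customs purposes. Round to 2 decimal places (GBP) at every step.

CIF value: GBP 193550.83

CIF = FCA price + pre-shipment costs + freight + insurance
CIF = 188936.78 + 899.18 + 3316.90 + 397.97 = 193550.83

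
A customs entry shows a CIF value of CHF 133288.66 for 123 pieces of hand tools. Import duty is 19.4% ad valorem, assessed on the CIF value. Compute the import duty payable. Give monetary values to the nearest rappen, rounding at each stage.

Import duty = 133288.66 × 19.4% = 25858.00

Import duty: CHF 25858.00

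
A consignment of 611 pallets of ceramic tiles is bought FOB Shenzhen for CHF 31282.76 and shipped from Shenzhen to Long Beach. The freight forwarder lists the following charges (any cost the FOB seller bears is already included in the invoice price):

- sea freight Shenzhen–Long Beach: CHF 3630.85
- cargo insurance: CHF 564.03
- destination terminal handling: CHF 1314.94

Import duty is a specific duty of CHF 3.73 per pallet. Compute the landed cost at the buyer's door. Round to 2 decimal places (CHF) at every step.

FOB: the seller bears costs until goods are on board at the origin port; the buyer bears freight, insurance and all costs thereafter.
CIF value = FOB price + freight + insurance = 31282.76 + 3630.85 + 564.03 = 35477.64
Import duty = 611 × 3.73 = 2279.03
Buyer bears: freight 3630.85 + insurance 564.03 + destination terminal 1314.94 + duty 2279.03 = 7788.85
Landed cost = invoice 31282.76 + 7788.85 = 39071.61

Total landed cost: CHF 39071.61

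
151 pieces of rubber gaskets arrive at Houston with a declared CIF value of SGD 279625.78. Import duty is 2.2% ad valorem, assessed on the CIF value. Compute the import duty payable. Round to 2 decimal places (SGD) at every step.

Import duty: SGD 6151.77

Import duty = 279625.78 × 2.2% = 6151.77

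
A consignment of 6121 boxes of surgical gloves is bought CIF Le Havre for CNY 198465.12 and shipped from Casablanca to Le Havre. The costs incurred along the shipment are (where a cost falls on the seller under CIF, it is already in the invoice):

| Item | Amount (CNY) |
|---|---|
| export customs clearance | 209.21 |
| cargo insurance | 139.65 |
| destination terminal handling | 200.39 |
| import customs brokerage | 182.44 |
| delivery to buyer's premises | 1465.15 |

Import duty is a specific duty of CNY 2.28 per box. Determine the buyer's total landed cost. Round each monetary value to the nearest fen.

CIF: the seller pays costs through ocean freight and marine insurance to the destination port.
Already in the invoice (seller's account under CIF): export clearance, insurance — exclude.
The CIF price already equals the CIF value: 198465.12
Import duty = 6121 × 2.28 = 13955.88
Buyer bears: destination terminal 200.39 + brokerage 182.44 + delivery 1465.15 + duty 13955.88 = 15803.86
Landed cost = invoice 198465.12 + 15803.86 = 214268.98

Total landed cost: CNY 214268.98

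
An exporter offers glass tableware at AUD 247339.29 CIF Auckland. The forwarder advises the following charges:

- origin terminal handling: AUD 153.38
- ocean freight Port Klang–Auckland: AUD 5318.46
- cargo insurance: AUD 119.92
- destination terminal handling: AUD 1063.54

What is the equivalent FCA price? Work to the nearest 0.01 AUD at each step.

Not relevant to the conversion: destination terminal — on the buyer under both terms; not part of either seller's price.
From CIF to FCA, the seller no longer bears: origin terminal, freight, insurance.
FCA price = 247339.29 − 153.38 − 5318.46 − 119.92 = 241747.53

FCA price: AUD 241747.53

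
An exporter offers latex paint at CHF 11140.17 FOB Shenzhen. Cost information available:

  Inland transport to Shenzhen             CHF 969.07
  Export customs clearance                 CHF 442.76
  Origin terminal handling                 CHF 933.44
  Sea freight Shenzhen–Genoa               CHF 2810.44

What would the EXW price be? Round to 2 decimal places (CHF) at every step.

EXW price: CHF 8794.90

Not relevant to the conversion: freight — on the buyer under both terms; not part of either seller's price.
From FOB to EXW, the seller no longer bears: inland to port, export clearance, origin terminal.
EXW price = 11140.17 − 969.07 − 442.76 − 933.44 = 8794.90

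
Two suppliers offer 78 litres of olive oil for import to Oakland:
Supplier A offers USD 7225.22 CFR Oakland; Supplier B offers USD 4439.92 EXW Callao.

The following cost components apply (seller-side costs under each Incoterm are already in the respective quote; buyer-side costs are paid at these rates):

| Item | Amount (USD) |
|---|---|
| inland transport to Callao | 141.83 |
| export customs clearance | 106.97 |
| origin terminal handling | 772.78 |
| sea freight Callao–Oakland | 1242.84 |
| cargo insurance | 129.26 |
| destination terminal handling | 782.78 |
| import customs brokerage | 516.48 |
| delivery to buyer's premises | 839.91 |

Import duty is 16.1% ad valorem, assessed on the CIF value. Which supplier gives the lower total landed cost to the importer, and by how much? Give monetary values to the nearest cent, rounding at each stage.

Supplier B is cheaper by USD 604.74

Supplier A (CFR):
CIF value = CFR price + insurance = 7225.22 + 129.26 = 7354.48
Import duty = 7354.48 × 16.1% = 1184.07
Buyer bears (A): 129.26 + 782.78 + 516.48 + 839.91 = 2268.43
Landed cost (A) = invoice 7225.22 + 2268.43 + duty 1184.07 = 10677.72
Supplier B (EXW):
CIF value = EXW price + inland to port + export clearance + origin terminal + freight + insurance = 4439.92 + 141.83 + 106.97 + 772.78 + 1242.84 + 129.26 = 6833.60
Import duty = 6833.60 × 16.1% = 1100.21
Buyer bears (B): 141.83 + 106.97 + 772.78 + 1242.84 + 129.26 + 782.78 + 516.48 + 839.91 = 4532.85
Landed cost (B) = invoice 4439.92 + 4532.85 + duty 1100.21 = 10072.98
Difference = |10677.72 − 10072.98| = 604.74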